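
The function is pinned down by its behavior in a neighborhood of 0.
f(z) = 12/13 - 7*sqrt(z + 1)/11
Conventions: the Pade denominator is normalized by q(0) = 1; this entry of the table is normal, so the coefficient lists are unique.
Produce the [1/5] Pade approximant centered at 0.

The Pade approximant has numerator coefficients [41/143, -150330287/586358396]; denominator coefficients [1, 9722469/45104492, -1724177/45104492, 13168519/360835936, -8216481/1443343744, 116946011/5773374976].

Taylor coefficients needed (expand at 0): a_0 = 41/143, a_1 = -7/22, a_2 = 7/88, a_3 = -7/176, a_4 = 35/1408, a_5 = -49/2816, a_6 = 147/11264.
Write the denominator as Q(z) = 1 + q1*z + q2*z^2 + q3*z^3 + q4*z^4 + q5*z^5. Requiring Q*f - P = O(z^7) with deg P <= 1 kills the coefficients of z^2..z^6 in Q*f:
  z^2: a_2 + q1*a_1 + q2*a_0 = 0, i.e. 7/88 + (-7/22)*q1 + (41/143)*q2 = 0.
  z^3: a_3 + q1*a_2 + q2*a_1 + q3*a_0 = 0, i.e. -7/176 + (7/88)*q1 + (-7/22)*q2 + (41/143)*q3 = 0.
  z^4: a_4 + q1*a_3 + q2*a_2 + q3*a_1 + q4*a_0 = 0, i.e. 35/1408 + (-7/176)*q1 + (7/88)*q2 + (-7/22)*q3 + (41/143)*q4 = 0.
  z^5: a_5 + q1*a_4 + q2*a_3 + q3*a_2 + q4*a_1 + q5*a_0 = 0, i.e. -49/2816 + (35/1408)*q1 + (-7/176)*q2 + (7/88)*q3 + (-7/22)*q4 + (41/143)*q5 = 0.
  z^6: a_6 + q1*a_5 + q2*a_4 + q3*a_3 + q4*a_2 + q5*a_1 = 0, i.e. 147/11264 + (-49/2816)*q1 + (35/1408)*q2 + (-7/176)*q3 + (7/88)*q4 + (-7/22)*q5 = 0.
Solving this linear system: q1 = 9722469/45104492, q2 = -1724177/45104492, q3 = 13168519/360835936, q4 = -8216481/1443343744, q5 = 116946011/5773374976.
The numerator is Q*f truncated at degree 1: P0 = a_0 = 41/143; P1 = a_1 + q1*a_0 = -150330287/586358396.


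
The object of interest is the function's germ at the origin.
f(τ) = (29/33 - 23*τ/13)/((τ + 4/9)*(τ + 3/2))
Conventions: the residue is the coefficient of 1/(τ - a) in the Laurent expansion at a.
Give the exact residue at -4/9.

At the order-1 pole -4/9 set g(τ) = (τ - (-4/9))*f(τ) = (29/33 - 23*τ/13)/(τ + 3/2).
Simple pole: residue = g(a) at a = -4/9, which is 4286/2717.

The residue is 4286/2717.


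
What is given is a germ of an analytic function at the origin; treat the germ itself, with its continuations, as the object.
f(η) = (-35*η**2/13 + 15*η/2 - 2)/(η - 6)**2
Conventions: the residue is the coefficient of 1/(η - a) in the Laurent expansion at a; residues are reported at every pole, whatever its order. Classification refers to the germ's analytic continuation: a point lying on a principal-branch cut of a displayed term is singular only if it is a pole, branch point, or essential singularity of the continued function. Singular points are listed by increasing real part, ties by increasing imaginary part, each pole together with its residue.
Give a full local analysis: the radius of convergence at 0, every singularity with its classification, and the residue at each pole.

Denominator factor (η - 6)^2: pole of order 2 at 6, modulus 6.
The radius of convergence is the smallest modulus among the singular points: 6.
At the order-2 pole 6 set g(η) = (η - (6))^2*f(η) = -35*η**2/13 + 15*η/2 - 2.
Order-2 pole: residue = g'(a); g'(6) = -645/26, so the residue is -645/26.

Radius of convergence at 0: 6.
At 6: a pole of order 2; residue -645/26.


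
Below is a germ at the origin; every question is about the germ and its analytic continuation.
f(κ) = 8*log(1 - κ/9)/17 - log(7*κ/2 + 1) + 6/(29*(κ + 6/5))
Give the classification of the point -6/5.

The point is a pole of order 1.

The denominator factor κ + 6/5 vanishes at -6/5 and appears to the power 1; the numerator there equals 6/29, nonzero, and no other factor vanishes.
The branch terms are analytic at this point.
Hence a pole whose order is the multiplicity, 1.


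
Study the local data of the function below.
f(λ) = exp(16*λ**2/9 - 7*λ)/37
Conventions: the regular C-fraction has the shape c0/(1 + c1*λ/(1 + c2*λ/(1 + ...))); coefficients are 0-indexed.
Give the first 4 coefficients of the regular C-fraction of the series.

The regular C-fraction coefficients are [1/37, 7, -409/126, 65851/51534].

Taylor coefficients (expand at 0): a_0 = 1/37, a_1 = -7/37, a_2 = 473/666, a_3 = -1253/666.
c0 = a_0 = 1/37. Peel one level at a time: if S = 1 + c*λ/S' with S'(0) = 1, then c is the λ-coefficient of S and S' = c*λ/(S - 1).
S_1 = c0/f = 1 + (7)*λ + (409/18)*λ^2 + ...; c1 = 7.
S_2 = c1*λ/(S_1 - 1) = 1 + (-409/126)*λ + (65851/15876)*λ^2 + ...; c2 = -409/126.
S_3 = c2*λ/(S_2 - 1) = 1 + (65851/51534)*λ + ...; c3 = 65851/51534.


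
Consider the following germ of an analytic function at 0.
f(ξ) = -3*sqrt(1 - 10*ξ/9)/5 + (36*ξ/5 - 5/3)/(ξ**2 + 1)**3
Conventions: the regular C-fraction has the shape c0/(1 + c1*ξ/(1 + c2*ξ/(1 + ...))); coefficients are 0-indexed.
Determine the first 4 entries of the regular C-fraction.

The regular C-fraction coefficients are [-34/15, 113/34, -69148/17289, 233319271/281294064].

Taylor coefficients (expand at 0): a_0 = -34/15, a_1 = 113/15, a_2 = 275/54, a_3 = -52363/2430.
c0 = a_0 = -34/15. Peel one level at a time: if S = 1 + c*ξ/S' with S'(0) = 1, then c is the ξ-coefficient of S and S' = c*ξ/(S - 1).
S_1 = c0/f = 1 + (113/34)*ξ + (34574/2601)*ξ^2 + ...; c1 = 113/34.
S_2 = c1*ξ/(S_1 - 1) = 1 + (-69148/17289)*ξ + (13724663/4137156)*ξ^2 + ...; c2 = -69148/17289.
S_3 = c2*ξ/(S_2 - 1) = 1 + (233319271/281294064)*ξ + ...; c3 = 233319271/281294064.


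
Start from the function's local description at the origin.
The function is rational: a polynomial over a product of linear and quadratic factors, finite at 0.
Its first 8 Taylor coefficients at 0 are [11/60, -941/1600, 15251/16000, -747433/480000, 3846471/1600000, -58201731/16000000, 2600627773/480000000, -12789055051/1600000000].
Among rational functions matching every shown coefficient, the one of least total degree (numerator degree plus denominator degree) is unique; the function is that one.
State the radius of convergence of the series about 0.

No rational of total degree below 5 reproduces all 8 coefficients; solving the [2/3] Pade equations on them gives f(u) = (11*u**2/32 + 13*u/32 - 11/30)/((u + 1)*(u**2 - 11*u/5 - 2)), whose expansion matches every shown term.
Denominator factor (u**2 - 11*u/5 - 2): discriminant 321/25, real irrational roots 11/10 + (1/10)*sqrt(321) and 11/10 - (1/10)*sqrt(321); poles of order 1, moduli 11/10 + (1/10)*sqrt(321) and -11/10 + (1/10)*sqrt(321).
Denominator factor (u + 1): pole of order 1 at -1, modulus 1.
The radius of convergence is the smallest modulus among the singular points: -11/10 + (1/10)*sqrt(321).

The radius of convergence is -11/10 + (1/10)*sqrt(321).


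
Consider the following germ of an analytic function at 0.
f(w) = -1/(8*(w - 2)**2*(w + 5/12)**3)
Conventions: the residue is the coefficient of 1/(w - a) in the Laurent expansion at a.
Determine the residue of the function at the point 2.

At the order-2 pole 2 set g(w) = (w - (2))^2*f(w) = -1/(8*(w + 5/12)**3).
Order-2 pole: residue = g'(a); g'(2) = 7776/707281, so the residue is 7776/707281.

The residue is 7776/707281.


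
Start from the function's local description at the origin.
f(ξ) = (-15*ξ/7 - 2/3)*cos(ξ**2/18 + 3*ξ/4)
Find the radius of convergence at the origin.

The factor cos(ξ**2/18 + 3*ξ/4) is entire and contributes no finite singular point.
The polynomial part has no poles.
No finite singular points: the Taylor series at 0 converges everywhere.

The radius of convergence is infinite.


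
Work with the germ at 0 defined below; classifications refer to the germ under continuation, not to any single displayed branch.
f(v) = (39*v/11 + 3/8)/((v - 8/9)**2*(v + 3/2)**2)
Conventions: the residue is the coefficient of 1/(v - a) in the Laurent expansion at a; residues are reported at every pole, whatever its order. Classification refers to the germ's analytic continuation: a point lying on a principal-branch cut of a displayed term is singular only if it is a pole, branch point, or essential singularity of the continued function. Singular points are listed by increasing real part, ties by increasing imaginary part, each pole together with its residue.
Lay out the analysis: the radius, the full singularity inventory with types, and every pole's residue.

Denominator factor (v - 8/9)^2: pole of order 2 at 8/9, modulus 8/9.
Denominator factor (v + 3/2)^2: pole of order 2 at -3/2, modulus 3/2.
The radius of convergence is the smallest modulus among the singular points: 8/9.
At the order-2 pole -3/2 set g(v) = (v - (-3/2))^2*f(v) = (39*v/11 + 3/8)/(v - 8/9)**2.
Order-2 pole: residue = g'(a); g'(-3/2) = -8262/79507, so the residue is -8262/79507.
At the order-2 pole 8/9 set g(v) = (v - (8/9))^2*f(v) = (39*v/11 + 3/8)/(v + 3/2)**2.
Order-2 pole: residue = g'(a); g'(8/9) = 8262/79507, so the residue is 8262/79507.
List the singular points by increasing real part (a conjugate pair: the negative imaginary part first).

Radius of convergence at 0: 8/9.
At -3/2: a pole of order 2; residue -8262/79507.
At 8/9: a pole of order 2; residue 8262/79507.


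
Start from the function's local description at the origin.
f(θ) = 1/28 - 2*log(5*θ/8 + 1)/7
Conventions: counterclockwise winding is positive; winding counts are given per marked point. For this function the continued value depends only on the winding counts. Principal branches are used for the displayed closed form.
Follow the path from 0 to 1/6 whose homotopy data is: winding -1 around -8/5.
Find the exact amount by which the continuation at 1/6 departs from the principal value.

Continued minus principal equals (4/7)*pi*i.

The rational part is single-valued and drops out of the difference; each branch term changes only by its own monodromy.
(-2/7)*log(1 - θ/(-8/5)): each positive loop around -8/5 adds 2*pi*i to the log, so winding -1 contributes (-2/7)*(-1)*2*pi*i = (4/7)*pi*i.
Summing the contributions at θ = 1/6 gives (4/7)*pi*i.


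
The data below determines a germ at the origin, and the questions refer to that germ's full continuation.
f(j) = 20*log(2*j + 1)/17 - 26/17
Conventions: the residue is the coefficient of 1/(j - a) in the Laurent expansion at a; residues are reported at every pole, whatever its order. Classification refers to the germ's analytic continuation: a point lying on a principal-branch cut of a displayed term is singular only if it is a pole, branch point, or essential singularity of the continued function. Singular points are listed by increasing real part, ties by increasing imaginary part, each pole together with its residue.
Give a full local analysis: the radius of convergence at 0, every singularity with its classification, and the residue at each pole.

Radius of convergence at 0: 1/2.
At -1/2: a logarithmic branch point.

Branch term (20/17)*log(1 - j/(-1/2)): its argument vanishes at j = -1/2, a logarithmic branch point, modulus 1/2.
The radius of convergence is the smallest modulus among the singular points: 1/2.


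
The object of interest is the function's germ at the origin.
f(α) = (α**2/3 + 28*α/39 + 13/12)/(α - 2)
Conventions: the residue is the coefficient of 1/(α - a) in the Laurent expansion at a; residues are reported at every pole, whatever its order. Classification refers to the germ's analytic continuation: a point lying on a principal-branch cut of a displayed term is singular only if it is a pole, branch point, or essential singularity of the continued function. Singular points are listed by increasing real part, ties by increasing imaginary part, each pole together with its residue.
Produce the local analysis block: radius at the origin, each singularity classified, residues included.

Radius of convergence at 0: 2.
At 2: a pole of order 1; residue 601/156.

Denominator factor (α - 2): pole of order 1 at 2, modulus 2.
The radius of convergence is the smallest modulus among the singular points: 2.
At the order-1 pole 2 set g(α) = (α - (2))*f(α) = α**2/3 + 28*α/39 + 13/12.
Simple pole: residue = g(a) at a = 2, which is 601/156.


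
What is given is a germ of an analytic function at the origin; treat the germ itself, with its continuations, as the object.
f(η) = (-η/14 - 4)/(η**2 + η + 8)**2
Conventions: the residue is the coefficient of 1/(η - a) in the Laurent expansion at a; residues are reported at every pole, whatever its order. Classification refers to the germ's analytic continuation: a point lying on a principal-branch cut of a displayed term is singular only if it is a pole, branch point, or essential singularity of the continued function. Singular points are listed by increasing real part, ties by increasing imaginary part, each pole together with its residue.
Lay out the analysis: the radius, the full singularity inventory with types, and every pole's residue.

Radius of convergence at 0: (2)*sqrt(2).
At (-1/2) - ((1/2)*sqrt(31))*i: a pole of order 2; residue -((111/13454)*sqrt(31))*i.
At (-1/2) + ((1/2)*sqrt(31))*i: a pole of order 2; residue ((111/13454)*sqrt(31))*i.

Denominator factor (η**2 + η + 8)^2: discriminant -31, complex-conjugate roots (-1/2) + ((1/2)*sqrt(31))*i and (-1/2) - ((1/2)*sqrt(31))*i; poles of order 2, moduli (2)*sqrt(2) and (2)*sqrt(2).
The radius of convergence is the smallest modulus among the singular points: (2)*sqrt(2).
The factor η**2 + η + 8 splits as (η - a)(η - a') with a = (-1/2) - ((1/2)*sqrt(31))*i, a' = (-1/2) + ((1/2)*sqrt(31))*i. At the order-2 pole a set g(η) = (η - a)^2*f(η) = [-η/14 - 4] / (η - a')^2.
Order-2 pole: residue = g'(a); g'((-1/2) - ((1/2)*sqrt(31))*i) = -((111/13454)*sqrt(31))*i, so the residue is -((111/13454)*sqrt(31))*i.
The factor η**2 + η + 8 splits as (η - a)(η - a') with a = (-1/2) + ((1/2)*sqrt(31))*i, a' = (-1/2) - ((1/2)*sqrt(31))*i. At the order-2 pole a set g(η) = (η - a)^2*f(η) = [-η/14 - 4] / (η - a')^2.
Order-2 pole: residue = g'(a); g'((-1/2) + ((1/2)*sqrt(31))*i) = ((111/13454)*sqrt(31))*i, so the residue is ((111/13454)*sqrt(31))*i.
List the singular points by increasing real part (a conjugate pair: the negative imaginary part first).


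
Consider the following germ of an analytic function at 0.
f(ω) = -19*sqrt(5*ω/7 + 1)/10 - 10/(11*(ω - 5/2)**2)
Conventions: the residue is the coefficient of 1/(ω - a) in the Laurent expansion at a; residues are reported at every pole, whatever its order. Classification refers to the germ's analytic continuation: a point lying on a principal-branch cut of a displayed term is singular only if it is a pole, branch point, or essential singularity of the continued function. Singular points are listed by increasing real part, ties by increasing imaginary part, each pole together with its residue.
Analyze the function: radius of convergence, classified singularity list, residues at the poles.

Denominator factor (ω - 5/2)^2: pole of order 2 at 5/2, modulus 5/2.
Branch term (-19/10)*sqrt(1 - ω/(-7/5)): its argument vanishes at ω = -7/5, a square-root branch point, modulus 7/5.
The radius of convergence is the smallest modulus among the singular points: 7/5.
The branch term is analytic at 5/2 and contributes nothing to the residue; only the rational part matters.
At the order-2 pole 5/2 set g(ω) = (ω - (5/2))^2*(rational part) = -10/11.
Order-2 pole: residue = g'(a); g'(5/2) = 0, so the residue is 0.
List the singular points by increasing real part (a conjugate pair: the negative imaginary part first).

Radius of convergence at 0: 7/5.
At -7/5: an algebraic (square-root) branch point.
At 5/2: a pole of order 2; residue 0.


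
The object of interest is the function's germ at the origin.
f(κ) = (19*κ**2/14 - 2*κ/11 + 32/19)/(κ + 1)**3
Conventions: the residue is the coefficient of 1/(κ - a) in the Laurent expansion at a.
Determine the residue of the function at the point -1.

At the order-3 pole -1 set g(κ) = (κ - (-1))^3*f(κ) = 19*κ**2/14 - 2*κ/11 + 32/19.
Order-3 pole: residue = g''(a)/2; g''(-1) = 19/7, so the residue is 19/14.

The residue is 19/14.


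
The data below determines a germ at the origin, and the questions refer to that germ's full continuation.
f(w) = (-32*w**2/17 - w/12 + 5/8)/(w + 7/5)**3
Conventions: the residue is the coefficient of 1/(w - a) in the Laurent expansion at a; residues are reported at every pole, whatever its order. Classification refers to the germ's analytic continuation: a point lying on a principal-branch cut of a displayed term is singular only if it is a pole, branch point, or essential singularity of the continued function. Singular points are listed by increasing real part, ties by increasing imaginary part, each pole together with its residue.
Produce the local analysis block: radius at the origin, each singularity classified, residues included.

Radius of convergence at 0: 7/5.
At -7/5: a pole of order 3; residue -32/17.

Denominator factor (w + 7/5)^3: pole of order 3 at -7/5, modulus 7/5.
The radius of convergence is the smallest modulus among the singular points: 7/5.
At the order-3 pole -7/5 set g(w) = (w - (-7/5))^3*f(w) = -32*w**2/17 - w/12 + 5/8.
Order-3 pole: residue = g''(a)/2; g''(-7/5) = -64/17, so the residue is -32/17.


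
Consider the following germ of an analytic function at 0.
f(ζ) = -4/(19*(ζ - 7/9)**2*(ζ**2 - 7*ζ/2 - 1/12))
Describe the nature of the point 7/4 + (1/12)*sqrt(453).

The point is a pole of order 1.

The denominator factor ζ**2 - 7*ζ/2 - 1/12 vanishes at 7/4 + (1/12)*sqrt(453) and appears to the power 1; the numerator there equals -4/19, nonzero, and no other factor vanishes.
Hence a pole whose order is the multiplicity, 1.


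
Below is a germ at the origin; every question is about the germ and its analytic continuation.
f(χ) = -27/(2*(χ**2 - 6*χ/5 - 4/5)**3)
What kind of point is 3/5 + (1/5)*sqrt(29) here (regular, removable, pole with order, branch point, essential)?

The denominator factor χ**2 - 6*χ/5 - 4/5 vanishes at 3/5 + (1/5)*sqrt(29) and appears to the power 3; the numerator there equals -27/2, nonzero, and no other factor vanishes.
Hence a pole whose order is the multiplicity, 3.

The point is a pole of order 3.


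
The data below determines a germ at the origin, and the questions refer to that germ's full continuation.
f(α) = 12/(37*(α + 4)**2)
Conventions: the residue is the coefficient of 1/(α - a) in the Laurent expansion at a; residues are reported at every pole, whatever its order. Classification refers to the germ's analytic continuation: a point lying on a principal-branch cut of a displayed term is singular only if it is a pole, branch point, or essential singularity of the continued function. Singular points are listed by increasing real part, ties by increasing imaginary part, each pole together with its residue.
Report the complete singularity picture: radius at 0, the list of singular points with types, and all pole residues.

Radius of convergence at 0: 4.
At -4: a pole of order 2; residue 0.

Denominator factor (α + 4)^2: pole of order 2 at -4, modulus 4.
The radius of convergence is the smallest modulus among the singular points: 4.
At the order-2 pole -4 set g(α) = (α - (-4))^2*f(α) = 12/37.
Order-2 pole: residue = g'(a); g'(-4) = 0, so the residue is 0.


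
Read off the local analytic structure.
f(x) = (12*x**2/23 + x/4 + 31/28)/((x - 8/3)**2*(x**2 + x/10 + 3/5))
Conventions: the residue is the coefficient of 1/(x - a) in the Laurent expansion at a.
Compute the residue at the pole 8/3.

At the order-2 pole 8/3 set g(x) = (x - (8/3))^2*f(x) = (12*x**2/23 + x/4 + 31/28)/(x**2 + x/10 + 3/5).
Order-2 pole: residue = g'(a); g'(8/3) = -14612895/165998728, so the residue is -14612895/165998728.

The residue is -14612895/165998728.


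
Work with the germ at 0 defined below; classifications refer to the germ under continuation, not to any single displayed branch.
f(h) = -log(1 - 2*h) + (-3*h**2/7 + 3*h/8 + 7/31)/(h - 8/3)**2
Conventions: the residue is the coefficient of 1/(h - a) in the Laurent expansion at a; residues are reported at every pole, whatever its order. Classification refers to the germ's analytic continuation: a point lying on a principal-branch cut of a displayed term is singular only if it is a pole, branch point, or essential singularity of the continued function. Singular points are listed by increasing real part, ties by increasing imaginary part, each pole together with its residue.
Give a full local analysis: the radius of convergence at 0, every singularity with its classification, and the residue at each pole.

Radius of convergence at 0: 1/2.
At 1/2: a logarithmic branch point.
At 8/3: a pole of order 2; residue -107/56.

Denominator factor (h - 8/3)^2: pole of order 2 at 8/3, modulus 8/3.
Branch term (-1)*log(1 - h/(1/2)): its argument vanishes at h = 1/2, a logarithmic branch point, modulus 1/2.
The radius of convergence is the smallest modulus among the singular points: 1/2.
The branch term is analytic at 8/3 and contributes nothing to the residue; only the rational part matters.
At the order-2 pole 8/3 set g(h) = (h - (8/3))^2*(rational part) = -3*h**2/7 + 3*h/8 + 7/31.
Order-2 pole: residue = g'(a); g'(8/3) = -107/56, so the residue is -107/56.
List the singular points by increasing real part (a conjugate pair: the negative imaginary part first).


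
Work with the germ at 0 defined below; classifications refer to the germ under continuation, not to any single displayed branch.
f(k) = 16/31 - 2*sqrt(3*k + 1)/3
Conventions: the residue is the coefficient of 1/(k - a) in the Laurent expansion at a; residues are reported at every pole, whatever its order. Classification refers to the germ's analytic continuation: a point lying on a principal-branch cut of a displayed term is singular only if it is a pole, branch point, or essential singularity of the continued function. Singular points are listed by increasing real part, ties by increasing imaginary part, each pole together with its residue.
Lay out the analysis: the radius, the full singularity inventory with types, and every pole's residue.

Radius of convergence at 0: 1/3.
At -1/3: an algebraic (square-root) branch point.

Branch term (-2/3)*sqrt(1 - k/(-1/3)): its argument vanishes at k = -1/3, a square-root branch point, modulus 1/3.
The radius of convergence is the smallest modulus among the singular points: 1/3.


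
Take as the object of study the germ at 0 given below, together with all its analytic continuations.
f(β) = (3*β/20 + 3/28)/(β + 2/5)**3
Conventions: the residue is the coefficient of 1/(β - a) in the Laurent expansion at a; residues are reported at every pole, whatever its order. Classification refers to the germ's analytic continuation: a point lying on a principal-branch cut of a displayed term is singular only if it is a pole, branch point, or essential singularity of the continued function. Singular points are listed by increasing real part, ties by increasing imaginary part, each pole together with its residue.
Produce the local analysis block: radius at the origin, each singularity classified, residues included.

Radius of convergence at 0: 2/5.
At -2/5: a pole of order 3; residue 0.

Denominator factor (β + 2/5)^3: pole of order 3 at -2/5, modulus 2/5.
The radius of convergence is the smallest modulus among the singular points: 2/5.
At the order-3 pole -2/5 set g(β) = (β - (-2/5))^3*f(β) = 3*β/20 + 3/28.
Order-3 pole: residue = g''(a)/2; g''(-2/5) = 0, so the residue is 0.


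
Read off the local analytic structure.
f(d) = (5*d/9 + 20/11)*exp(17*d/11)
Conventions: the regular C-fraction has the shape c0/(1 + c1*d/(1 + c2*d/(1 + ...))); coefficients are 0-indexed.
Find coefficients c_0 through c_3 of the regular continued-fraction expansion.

Taylor coefficients (expand at 0): a_0 = 20/11, a_1 = 3665/1089, a_2 = 36295/11979, a_3 = 469625/263538.
c0 = a_0 = 20/11. Peel one level at a time: if S = 1 + c*d/S' with S'(0) = 1, then c is the d-coefficient of S and S' = c*d/(S - 1).
S_1 = c0/f = 1 + (-733/396)*d + (275965/156816)*d^2 + ...; c1 = -733/396.
S_2 = c1*d/(S_1 - 1) = 1 + (275965/290268)*d + (36539137/130023938)*d^2 + ...; c2 = 275965/290268.
S_3 = c2*d/(S_2 - 1) = 1 + (-657704466/2225105795)*d + ...; c3 = -657704466/2225105795.

The regular C-fraction coefficients are [20/11, -733/396, 275965/290268, -657704466/2225105795].


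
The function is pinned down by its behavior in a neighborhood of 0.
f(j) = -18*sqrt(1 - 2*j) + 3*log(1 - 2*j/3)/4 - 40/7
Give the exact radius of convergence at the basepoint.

The radius of convergence is 1/2.

Branch term (3/4)*log(1 - j/(3/2)): its argument vanishes at j = 3/2, a logarithmic branch point, modulus 3/2.
Branch term (-18)*sqrt(1 - j/(1/2)): its argument vanishes at j = 1/2, a square-root branch point, modulus 1/2.
The radius of convergence is the smallest modulus among the singular points: 1/2.


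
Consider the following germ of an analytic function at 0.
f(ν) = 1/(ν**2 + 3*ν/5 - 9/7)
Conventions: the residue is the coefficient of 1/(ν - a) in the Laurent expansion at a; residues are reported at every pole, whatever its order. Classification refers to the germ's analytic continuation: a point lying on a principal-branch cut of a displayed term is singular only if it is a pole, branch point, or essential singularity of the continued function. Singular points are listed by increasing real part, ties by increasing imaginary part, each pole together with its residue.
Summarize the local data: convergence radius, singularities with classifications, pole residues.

Radius of convergence at 0: -3/10 + (3/70)*sqrt(749).
At -3/10 - (3/70)*sqrt(749): a pole of order 1; residue -(5/321)*sqrt(749).
At -3/10 + (3/70)*sqrt(749): a pole of order 1; residue (5/321)*sqrt(749).

Denominator factor (ν**2 + 3*ν/5 - 9/7): discriminant 963/175, real irrational roots -3/10 + (3/70)*sqrt(749) and -3/10 - (3/70)*sqrt(749); poles of order 1, moduli -3/10 + (3/70)*sqrt(749) and 3/10 + (3/70)*sqrt(749).
The radius of convergence is the smallest modulus among the singular points: -3/10 + (3/70)*sqrt(749).
The factor ν**2 + 3*ν/5 - 9/7 splits as (ν - a)(ν - a') with a = -3/10 - (3/70)*sqrt(749), a' = -3/10 + (3/70)*sqrt(749). At the order-1 pole a set g(ν) = (ν - a)*f(ν) = [1] / (ν - a').
Simple pole: residue = g(a) at a = -3/10 - (3/70)*sqrt(749), which is -(5/321)*sqrt(749).
The factor ν**2 + 3*ν/5 - 9/7 splits as (ν - a)(ν - a') with a = -3/10 + (3/70)*sqrt(749), a' = -3/10 - (3/70)*sqrt(749). At the order-1 pole a set g(ν) = (ν - a)*f(ν) = [1] / (ν - a').
Simple pole: residue = g(a) at a = -3/10 + (3/70)*sqrt(749), which is (5/321)*sqrt(749).
List the singular points by increasing real part (a conjugate pair: the negative imaginary part first).


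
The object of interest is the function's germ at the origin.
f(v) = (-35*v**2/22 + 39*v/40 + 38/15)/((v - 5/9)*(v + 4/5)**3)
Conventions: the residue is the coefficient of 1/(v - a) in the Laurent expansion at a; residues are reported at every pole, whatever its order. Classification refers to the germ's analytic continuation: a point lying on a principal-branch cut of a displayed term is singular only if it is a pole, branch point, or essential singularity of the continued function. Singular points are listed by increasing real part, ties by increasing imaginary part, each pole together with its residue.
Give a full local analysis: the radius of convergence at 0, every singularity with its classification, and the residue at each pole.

Denominator factor (v - 5/9): pole of order 1 at 5/9, modulus 5/9.
Denominator factor (v + 4/5)^3: pole of order 3 at -4/5, modulus 4/5.
The radius of convergence is the smallest modulus among the singular points: 5/9.
At the order-3 pole -4/5 set g(v) = (v - (-4/5))^3*f(v) = (-35*v**2/22 + 39*v/40 + 38/15)/(v - 5/9).
Order-3 pole: residue = g''(a)/2; g''(-4/5) = -20720925/9987164, so the residue is -20720925/19974328.
At the order-1 pole 5/9 set g(v) = (v - (5/9))*f(v) = (-35*v**2/22 + 39*v/40 + 38/15)/(v + 4/5)**3.
Simple pole: residue = g(a) at a = 5/9, which is 20720925/19974328.
List the singular points by increasing real part (a conjugate pair: the negative imaginary part first).

Radius of convergence at 0: 5/9.
At -4/5: a pole of order 3; residue -20720925/19974328.
At 5/9: a pole of order 1; residue 20720925/19974328.


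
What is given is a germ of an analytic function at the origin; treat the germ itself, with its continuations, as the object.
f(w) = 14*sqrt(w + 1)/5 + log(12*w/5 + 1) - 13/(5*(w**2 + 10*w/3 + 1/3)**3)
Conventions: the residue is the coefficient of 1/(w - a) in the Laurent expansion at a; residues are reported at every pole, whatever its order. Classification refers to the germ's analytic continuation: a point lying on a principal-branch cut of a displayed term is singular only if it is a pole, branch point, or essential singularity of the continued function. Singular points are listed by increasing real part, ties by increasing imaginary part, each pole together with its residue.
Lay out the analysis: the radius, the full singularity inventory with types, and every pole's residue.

Radius of convergence at 0: 5/3 - (1/3)*sqrt(22).
At -5/3 - (1/3)*sqrt(22): a pole of order 3; residue (9477/851840)*sqrt(22).
At -1: an algebraic (square-root) branch point.
At -5/12: a logarithmic branch point.
At -5/3 + (1/3)*sqrt(22): a pole of order 3; residue -(9477/851840)*sqrt(22).

Denominator factor (w**2 + 10*w/3 + 1/3)^3: discriminant 88/9, real irrational roots -5/3 + (1/3)*sqrt(22) and -5/3 - (1/3)*sqrt(22); poles of order 3, moduli 5/3 - (1/3)*sqrt(22) and 5/3 + (1/3)*sqrt(22).
Branch term (14/5)*sqrt(1 - w/(-1)): its argument vanishes at w = -1, a square-root branch point, modulus 1.
Branch term (1)*log(1 - w/(-5/12)): its argument vanishes at w = -5/12, a logarithmic branch point, modulus 5/12.
The radius of convergence is the smallest modulus among the singular points: 5/3 - (1/3)*sqrt(22).
The branch terms are analytic at -5/3 - (1/3)*sqrt(22) and contribute nothing to the residue; only the rational part matters.
The factor w**2 + 10*w/3 + 1/3 splits as (w - a)(w - a') with a = -5/3 - (1/3)*sqrt(22), a' = -5/3 + (1/3)*sqrt(22). At the order-3 pole a set g(w) = (w - a)^3*(rational part) = [-13/5] / (w - a')^3.
Order-3 pole: residue = g''(a)/2; g''(-5/3 - (1/3)*sqrt(22)) = (9477/425920)*sqrt(22), so the residue is (9477/851840)*sqrt(22).
The branch terms are analytic at -5/3 + (1/3)*sqrt(22) and contribute nothing to the residue; only the rational part matters.
The factor w**2 + 10*w/3 + 1/3 splits as (w - a)(w - a') with a = -5/3 + (1/3)*sqrt(22), a' = -5/3 - (1/3)*sqrt(22). At the order-3 pole a set g(w) = (w - a)^3*(rational part) = [-13/5] / (w - a')^3.
Order-3 pole: residue = g''(a)/2; g''(-5/3 + (1/3)*sqrt(22)) = -(9477/425920)*sqrt(22), so the residue is -(9477/851840)*sqrt(22).
List the singular points by increasing real part (a conjugate pair: the negative imaginary part first).


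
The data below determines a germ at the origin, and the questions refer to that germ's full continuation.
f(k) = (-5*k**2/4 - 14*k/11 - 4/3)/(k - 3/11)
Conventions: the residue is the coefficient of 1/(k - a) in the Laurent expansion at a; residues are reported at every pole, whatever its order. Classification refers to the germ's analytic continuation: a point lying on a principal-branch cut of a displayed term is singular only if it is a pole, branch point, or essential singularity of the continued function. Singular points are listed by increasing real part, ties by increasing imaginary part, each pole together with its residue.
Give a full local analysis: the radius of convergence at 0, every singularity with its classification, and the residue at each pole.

Denominator factor (k - 3/11): pole of order 1 at 3/11, modulus 3/11.
The radius of convergence is the smallest modulus among the singular points: 3/11.
At the order-1 pole 3/11 set g(k) = (k - (3/11))*f(k) = -5*k**2/4 - 14*k/11 - 4/3.
Simple pole: residue = g(a) at a = 3/11, which is -2575/1452.

Radius of convergence at 0: 3/11.
At 3/11: a pole of order 1; residue -2575/1452.


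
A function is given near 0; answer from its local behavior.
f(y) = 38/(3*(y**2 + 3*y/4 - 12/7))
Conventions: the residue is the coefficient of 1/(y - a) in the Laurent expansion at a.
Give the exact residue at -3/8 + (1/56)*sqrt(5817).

The factor y**2 + 3*y/4 - 12/7 splits as (y - a)(y - a') with a = -3/8 + (1/56)*sqrt(5817), a' = -3/8 - (1/56)*sqrt(5817). At the order-1 pole a set g(y) = (y - a)*f(y) = [38/3] / (y - a').
Simple pole: residue = g(a) at a = -3/8 + (1/56)*sqrt(5817), which is (152/2493)*sqrt(5817).

The residue is (152/2493)*sqrt(5817).


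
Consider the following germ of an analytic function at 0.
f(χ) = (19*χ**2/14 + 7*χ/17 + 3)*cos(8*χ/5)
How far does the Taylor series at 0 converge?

The factor cos(8*χ/5) is entire and contributes no finite singular point.
The polynomial part has no poles.
No finite singular points: the Taylor series at 0 converges everywhere.

The radius of convergence is infinite.


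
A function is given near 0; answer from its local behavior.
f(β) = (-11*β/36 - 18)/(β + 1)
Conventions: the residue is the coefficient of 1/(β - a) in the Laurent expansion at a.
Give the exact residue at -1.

The residue is -637/36.

At the order-1 pole -1 set g(β) = (β - (-1))*f(β) = -11*β/36 - 18.
Simple pole: residue = g(a) at a = -1, which is -637/36.


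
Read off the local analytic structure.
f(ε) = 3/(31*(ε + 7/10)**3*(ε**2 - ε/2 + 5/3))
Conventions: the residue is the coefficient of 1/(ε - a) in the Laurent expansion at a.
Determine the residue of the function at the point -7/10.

At the order-3 pole -7/10 set g(ε) = (ε - (-7/10))^3*f(ε) = 3/(31*(ε**2 - ε/2 + 5/3)).
Order-3 pole: residue = g''(a)/2; g''(-7/10) = 5585625/411969664, so the residue is 5585625/823939328.

The residue is 5585625/823939328.


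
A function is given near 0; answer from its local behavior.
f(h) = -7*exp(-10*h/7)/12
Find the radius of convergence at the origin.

The radius of convergence is infinite.

The factor exp(-10*h/7) is entire and contributes no finite singular point.
The polynomial part has no poles.
No finite singular points: the Taylor series at 0 converges everywhere.


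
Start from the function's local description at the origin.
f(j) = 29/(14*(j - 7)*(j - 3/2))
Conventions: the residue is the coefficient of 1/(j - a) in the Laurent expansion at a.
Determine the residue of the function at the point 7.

At the order-1 pole 7 set g(j) = (j - (7))*f(j) = 29/(14*(j - 3/2)).
Simple pole: residue = g(a) at a = 7, which is 29/77.

The residue is 29/77.


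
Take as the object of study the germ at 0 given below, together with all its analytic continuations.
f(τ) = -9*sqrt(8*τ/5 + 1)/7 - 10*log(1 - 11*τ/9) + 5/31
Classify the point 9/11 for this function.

The point is a logarithmic branch point.

The term (-10)*log(1 - τ/(9/11)) has argument 1 - 9/11/(9/11) = 0 at 9/11: a logarithmic (infinitely-sheeted) branch point; the remaining terms are analytic or single-valued there.


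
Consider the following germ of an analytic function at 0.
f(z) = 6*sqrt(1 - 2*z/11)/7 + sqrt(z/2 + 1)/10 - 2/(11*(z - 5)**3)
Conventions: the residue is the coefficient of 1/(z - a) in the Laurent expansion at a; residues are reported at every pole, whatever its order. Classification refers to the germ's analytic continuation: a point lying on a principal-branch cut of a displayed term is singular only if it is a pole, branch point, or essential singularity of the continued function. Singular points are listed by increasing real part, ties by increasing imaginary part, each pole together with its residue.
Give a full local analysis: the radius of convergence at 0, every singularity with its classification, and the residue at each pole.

Denominator factor (z - 5)^3: pole of order 3 at 5, modulus 5.
Branch term (6/7)*sqrt(1 - z/(11/2)): its argument vanishes at z = 11/2, a square-root branch point, modulus 11/2.
Branch term (1/10)*sqrt(1 - z/(-2)): its argument vanishes at z = -2, a square-root branch point, modulus 2.
The radius of convergence is the smallest modulus among the singular points: 2.
The branch terms are analytic at 5 and contribute nothing to the residue; only the rational part matters.
At the order-3 pole 5 set g(z) = (z - (5))^3*(rational part) = -2/11.
Order-3 pole: residue = g''(a)/2; g''(5) = 0, so the residue is 0.
List the singular points by increasing real part (a conjugate pair: the negative imaginary part first).

Radius of convergence at 0: 2.
At -2: an algebraic (square-root) branch point.
At 5: a pole of order 3; residue 0.
At 11/2: an algebraic (square-root) branch point.


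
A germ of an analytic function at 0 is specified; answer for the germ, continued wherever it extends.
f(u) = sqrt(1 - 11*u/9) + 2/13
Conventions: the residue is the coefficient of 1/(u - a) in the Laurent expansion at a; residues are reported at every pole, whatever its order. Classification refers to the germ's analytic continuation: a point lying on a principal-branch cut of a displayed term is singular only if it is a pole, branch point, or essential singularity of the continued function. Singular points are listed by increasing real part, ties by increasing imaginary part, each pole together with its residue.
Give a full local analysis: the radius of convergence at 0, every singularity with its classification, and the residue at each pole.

Branch term (1)*sqrt(1 - u/(9/11)): its argument vanishes at u = 9/11, a square-root branch point, modulus 9/11.
The radius of convergence is the smallest modulus among the singular points: 9/11.

Radius of convergence at 0: 9/11.
At 9/11: an algebraic (square-root) branch point.


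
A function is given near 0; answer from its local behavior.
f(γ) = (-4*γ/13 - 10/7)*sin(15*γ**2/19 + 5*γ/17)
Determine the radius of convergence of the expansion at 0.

The radius of convergence is infinite.

The factor sin(15*γ**2/19 + 5*γ/17) is entire and contributes no finite singular point.
The polynomial part has no poles.
No finite singular points: the Taylor series at 0 converges everywhere.


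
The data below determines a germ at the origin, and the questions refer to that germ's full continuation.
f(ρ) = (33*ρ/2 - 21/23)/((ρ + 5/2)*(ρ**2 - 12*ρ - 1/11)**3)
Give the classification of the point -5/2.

The point is a pole of order 1.

The denominator factor ρ + 5/2 vanishes at -5/2 and appears to the power 1; the numerator there equals -3879/92, nonzero, and no other factor vanishes.
Hence a pole whose order is the multiplicity, 1.


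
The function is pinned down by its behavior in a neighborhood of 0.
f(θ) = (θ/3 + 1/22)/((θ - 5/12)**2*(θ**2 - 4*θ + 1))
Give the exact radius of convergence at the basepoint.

The radius of convergence is 2 - sqrt(3).

Denominator factor (θ - 5/12)^2: pole of order 2 at 5/12, modulus 5/12.
Denominator factor (θ**2 - 4*θ + 1): discriminant 12, real irrational roots 2 + sqrt(3) and 2 - sqrt(3); poles of order 1, moduli 2 + sqrt(3) and 2 - sqrt(3).
The radius of convergence is the smallest modulus among the singular points: 2 - sqrt(3).


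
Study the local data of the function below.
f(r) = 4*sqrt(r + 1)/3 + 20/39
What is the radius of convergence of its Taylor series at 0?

The radius of convergence is 1.

Branch term (4/3)*sqrt(1 - r/(-1)): its argument vanishes at r = -1, a square-root branch point, modulus 1.
The radius of convergence is the smallest modulus among the singular points: 1.


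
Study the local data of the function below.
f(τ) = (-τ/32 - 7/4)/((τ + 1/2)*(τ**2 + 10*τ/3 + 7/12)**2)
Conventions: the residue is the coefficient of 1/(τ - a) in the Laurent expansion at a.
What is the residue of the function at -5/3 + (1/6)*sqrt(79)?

The factor τ**2 + 10*τ/3 + 7/12 splits as (τ - a)(τ - a') with a = -5/3 + (1/6)*sqrt(79), a' = -5/3 - (1/6)*sqrt(79). At the order-2 pole a set g(τ) = (τ - a)^2*f(τ) = [(-τ/32 - 7/4)/(τ + 1/2)] / (τ - a')^2.
Order-2 pole: residue = g'(a); g'(-5/3 + (1/6)*sqrt(79)) = 999/800 + (164673/1248200)*sqrt(79), so the residue is 999/800 + (164673/1248200)*sqrt(79).

The residue is 999/800 + (164673/1248200)*sqrt(79).


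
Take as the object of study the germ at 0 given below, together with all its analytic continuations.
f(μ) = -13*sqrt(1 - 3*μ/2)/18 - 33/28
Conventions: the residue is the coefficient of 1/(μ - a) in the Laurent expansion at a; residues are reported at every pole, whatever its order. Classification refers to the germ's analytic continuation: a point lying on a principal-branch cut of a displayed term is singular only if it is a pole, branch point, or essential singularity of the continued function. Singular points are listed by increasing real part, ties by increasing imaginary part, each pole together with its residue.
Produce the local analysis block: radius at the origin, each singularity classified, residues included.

Radius of convergence at 0: 2/3.
At 2/3: an algebraic (square-root) branch point.

Branch term (-13/18)*sqrt(1 - μ/(2/3)): its argument vanishes at μ = 2/3, a square-root branch point, modulus 2/3.
The radius of convergence is the smallest modulus among the singular points: 2/3.
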